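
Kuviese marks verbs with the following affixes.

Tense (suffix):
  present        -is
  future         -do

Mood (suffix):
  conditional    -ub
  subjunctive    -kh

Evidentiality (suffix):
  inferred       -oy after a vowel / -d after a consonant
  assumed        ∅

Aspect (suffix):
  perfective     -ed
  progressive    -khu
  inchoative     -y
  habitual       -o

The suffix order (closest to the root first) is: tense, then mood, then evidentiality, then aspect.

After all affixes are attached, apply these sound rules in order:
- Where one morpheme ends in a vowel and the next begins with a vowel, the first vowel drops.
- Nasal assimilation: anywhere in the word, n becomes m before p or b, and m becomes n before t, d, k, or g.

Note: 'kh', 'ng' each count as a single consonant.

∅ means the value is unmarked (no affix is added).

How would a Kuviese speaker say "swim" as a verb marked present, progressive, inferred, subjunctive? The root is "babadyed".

Attach tense present -is → babadyedis.
Attach mood subjunctive -kh → babadyediskh.
Attach evidentiality inferred -d (after consonant 'kh') → babadyediskhd.
Attach aspect progressive -khu → babadyediskhdkhu.
Vowel deletion: no change.
Nasal assimilation: no change.

babadyediskhdkhu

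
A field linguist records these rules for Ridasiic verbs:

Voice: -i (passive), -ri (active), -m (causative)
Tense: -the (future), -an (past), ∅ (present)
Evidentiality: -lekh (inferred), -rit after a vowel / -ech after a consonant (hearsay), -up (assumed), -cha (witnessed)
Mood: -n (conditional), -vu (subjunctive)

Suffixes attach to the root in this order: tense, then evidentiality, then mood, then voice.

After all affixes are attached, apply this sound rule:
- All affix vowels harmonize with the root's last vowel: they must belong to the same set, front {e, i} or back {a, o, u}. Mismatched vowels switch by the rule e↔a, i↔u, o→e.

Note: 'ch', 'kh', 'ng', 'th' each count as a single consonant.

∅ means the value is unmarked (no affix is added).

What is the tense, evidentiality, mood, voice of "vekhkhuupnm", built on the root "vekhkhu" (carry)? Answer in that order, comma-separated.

present, assumed, conditional, causative

Segment: vekhkhu-up-n-m.
tense: ∅ → present.
evidentiality: -up → assumed.
mood: -n → conditional.
voice: -m → causative.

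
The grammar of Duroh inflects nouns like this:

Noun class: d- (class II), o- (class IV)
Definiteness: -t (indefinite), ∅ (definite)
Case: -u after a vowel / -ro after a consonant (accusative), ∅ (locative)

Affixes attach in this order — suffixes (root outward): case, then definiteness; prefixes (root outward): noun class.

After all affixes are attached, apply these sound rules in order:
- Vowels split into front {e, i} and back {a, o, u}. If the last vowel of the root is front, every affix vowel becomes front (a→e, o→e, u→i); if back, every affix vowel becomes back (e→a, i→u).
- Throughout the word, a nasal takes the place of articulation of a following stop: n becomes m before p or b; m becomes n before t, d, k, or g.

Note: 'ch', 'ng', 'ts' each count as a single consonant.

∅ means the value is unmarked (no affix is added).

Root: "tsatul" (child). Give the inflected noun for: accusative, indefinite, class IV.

otsatulrot

Attach case accusative -ro (after consonant 'l') → tsatulro.
Attach definiteness indefinite -t → tsatulrot.
Attach noun class class IV o- → otsatulrot.
Vowel harmony: no change.
Nasal assimilation: no change.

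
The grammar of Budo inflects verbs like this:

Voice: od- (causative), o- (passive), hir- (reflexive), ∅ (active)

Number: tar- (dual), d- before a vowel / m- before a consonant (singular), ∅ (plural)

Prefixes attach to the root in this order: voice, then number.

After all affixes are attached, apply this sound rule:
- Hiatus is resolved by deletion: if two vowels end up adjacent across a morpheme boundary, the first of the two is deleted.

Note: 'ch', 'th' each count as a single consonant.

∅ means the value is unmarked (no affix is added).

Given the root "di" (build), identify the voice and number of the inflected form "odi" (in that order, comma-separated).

passive, plural

Segment: o-di.
voice: o- → passive.
number: ∅ → plural.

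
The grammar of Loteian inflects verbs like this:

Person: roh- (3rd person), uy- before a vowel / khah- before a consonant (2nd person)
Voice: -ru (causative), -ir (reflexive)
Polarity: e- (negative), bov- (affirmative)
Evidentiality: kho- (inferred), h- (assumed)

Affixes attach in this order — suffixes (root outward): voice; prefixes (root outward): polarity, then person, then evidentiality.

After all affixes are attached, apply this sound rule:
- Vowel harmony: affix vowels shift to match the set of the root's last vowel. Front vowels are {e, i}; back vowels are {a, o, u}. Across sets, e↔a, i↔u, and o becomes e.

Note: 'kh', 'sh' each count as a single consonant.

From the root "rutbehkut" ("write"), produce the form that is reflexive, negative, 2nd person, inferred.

khouyarutbehkutur

Attach polarity negative e- → erutbehkut.
Attach person 2nd person uy- (before vowel 'e') → uyerutbehkut.
Attach evidentiality inferred kho- → khouyerutbehkut.
Attach voice reflexive -ir → khouyerutbehkutir.
Apply vowel harmony: khouyerutbehkutir → khouyarutbehkutur.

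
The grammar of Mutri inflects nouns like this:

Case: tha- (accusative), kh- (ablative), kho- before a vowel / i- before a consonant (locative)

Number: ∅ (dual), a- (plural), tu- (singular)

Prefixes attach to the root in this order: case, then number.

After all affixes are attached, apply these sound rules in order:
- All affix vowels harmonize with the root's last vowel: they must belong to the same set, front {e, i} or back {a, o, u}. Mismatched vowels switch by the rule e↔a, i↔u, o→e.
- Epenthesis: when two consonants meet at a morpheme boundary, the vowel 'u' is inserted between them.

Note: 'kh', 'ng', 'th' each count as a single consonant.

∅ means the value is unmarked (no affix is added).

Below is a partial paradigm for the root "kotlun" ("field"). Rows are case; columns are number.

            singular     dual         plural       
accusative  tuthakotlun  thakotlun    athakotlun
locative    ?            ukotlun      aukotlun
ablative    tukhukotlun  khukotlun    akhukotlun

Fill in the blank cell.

tuukotlun

Attach case locative i- (before consonant 'k') → ikotlun.
Attach number singular tu- → tuikotlun.
Apply vowel harmony: tuikotlun → tuukotlun.
Epenthesis: no change.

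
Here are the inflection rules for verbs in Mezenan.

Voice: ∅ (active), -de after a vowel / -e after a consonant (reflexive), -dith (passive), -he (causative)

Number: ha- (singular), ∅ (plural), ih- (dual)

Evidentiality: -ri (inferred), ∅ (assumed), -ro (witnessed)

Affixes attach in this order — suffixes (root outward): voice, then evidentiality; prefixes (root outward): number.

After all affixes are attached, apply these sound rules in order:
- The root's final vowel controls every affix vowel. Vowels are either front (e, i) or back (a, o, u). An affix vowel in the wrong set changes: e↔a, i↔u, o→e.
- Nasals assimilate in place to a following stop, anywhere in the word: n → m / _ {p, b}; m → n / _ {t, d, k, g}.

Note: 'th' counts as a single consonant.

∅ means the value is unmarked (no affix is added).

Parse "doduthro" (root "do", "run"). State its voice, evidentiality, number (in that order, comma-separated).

Segment: do-dith-ro.
voice: -dith → passive.
evidentiality: -ro → witnessed.
number: ∅ → plural.

passive, witnessed, plural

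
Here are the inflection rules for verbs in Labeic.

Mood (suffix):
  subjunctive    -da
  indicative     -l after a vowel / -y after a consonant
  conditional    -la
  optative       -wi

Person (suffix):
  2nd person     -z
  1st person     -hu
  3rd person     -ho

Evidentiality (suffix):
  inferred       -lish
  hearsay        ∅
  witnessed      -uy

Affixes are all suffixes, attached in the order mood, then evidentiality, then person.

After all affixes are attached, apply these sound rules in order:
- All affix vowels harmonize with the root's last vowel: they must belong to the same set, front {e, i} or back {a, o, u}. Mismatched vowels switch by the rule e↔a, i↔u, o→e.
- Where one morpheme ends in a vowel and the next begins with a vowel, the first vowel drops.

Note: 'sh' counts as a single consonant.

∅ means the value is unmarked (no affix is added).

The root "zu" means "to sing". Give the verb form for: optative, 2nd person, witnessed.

Attach mood optative -wi → zuwi.
Attach evidentiality witnessed -uy → zuwiuy.
Attach person 2nd person -z → zuwiuyz.
Apply vowel harmony: zuwiuyz → zuwuuyz.
Apply vowel deletion: zuwuuyz → zuwuyz.

zuwuyz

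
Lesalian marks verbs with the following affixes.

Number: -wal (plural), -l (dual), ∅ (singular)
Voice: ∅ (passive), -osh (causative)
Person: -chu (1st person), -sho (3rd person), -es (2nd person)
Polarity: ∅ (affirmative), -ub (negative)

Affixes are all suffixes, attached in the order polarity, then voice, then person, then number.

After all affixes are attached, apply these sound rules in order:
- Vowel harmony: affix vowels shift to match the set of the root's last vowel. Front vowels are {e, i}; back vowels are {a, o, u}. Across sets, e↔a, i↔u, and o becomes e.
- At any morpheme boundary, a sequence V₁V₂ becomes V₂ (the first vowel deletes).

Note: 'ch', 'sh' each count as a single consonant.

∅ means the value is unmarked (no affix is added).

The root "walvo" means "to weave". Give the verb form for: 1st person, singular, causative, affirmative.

polarity = affirmative: zero marking, form stays walvo.
Attach voice causative -osh → walvoosh.
Attach person 1st person -chu → walvooshchu.
number = singular: zero marking, form stays walvooshchu.
Vowel harmony: no change.
Apply vowel deletion: walvooshchu → walvoshchu.

walvoshchu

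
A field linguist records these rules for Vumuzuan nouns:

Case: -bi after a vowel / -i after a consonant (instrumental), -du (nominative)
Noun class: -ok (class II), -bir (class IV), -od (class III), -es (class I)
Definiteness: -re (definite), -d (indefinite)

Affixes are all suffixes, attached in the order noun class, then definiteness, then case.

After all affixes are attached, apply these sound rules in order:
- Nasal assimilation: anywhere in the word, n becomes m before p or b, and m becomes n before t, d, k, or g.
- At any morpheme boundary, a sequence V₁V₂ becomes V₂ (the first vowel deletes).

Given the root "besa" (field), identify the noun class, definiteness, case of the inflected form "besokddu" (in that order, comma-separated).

Segment: besa-ok-d-du.
noun class: -ok → class II.
definiteness: -d → indefinite.
case: -du → nominative.

class II, indefinite, nominative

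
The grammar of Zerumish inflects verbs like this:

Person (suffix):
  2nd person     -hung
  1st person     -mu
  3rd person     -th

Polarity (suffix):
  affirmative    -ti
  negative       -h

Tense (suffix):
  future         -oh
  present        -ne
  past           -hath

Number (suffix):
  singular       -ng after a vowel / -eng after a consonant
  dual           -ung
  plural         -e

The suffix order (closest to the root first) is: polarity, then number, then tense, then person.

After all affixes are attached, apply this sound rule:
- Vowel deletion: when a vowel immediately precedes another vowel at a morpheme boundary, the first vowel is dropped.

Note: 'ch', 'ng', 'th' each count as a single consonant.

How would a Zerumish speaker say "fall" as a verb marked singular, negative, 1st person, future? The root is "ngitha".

Attach polarity negative -h → ngithah.
Attach number singular -eng (after consonant 'h') → ngithaheng.
Attach tense future -oh → ngithahengoh.
Attach person 1st person -mu → ngithahengohmu.
Vowel deletion: no change.

ngithahengohmu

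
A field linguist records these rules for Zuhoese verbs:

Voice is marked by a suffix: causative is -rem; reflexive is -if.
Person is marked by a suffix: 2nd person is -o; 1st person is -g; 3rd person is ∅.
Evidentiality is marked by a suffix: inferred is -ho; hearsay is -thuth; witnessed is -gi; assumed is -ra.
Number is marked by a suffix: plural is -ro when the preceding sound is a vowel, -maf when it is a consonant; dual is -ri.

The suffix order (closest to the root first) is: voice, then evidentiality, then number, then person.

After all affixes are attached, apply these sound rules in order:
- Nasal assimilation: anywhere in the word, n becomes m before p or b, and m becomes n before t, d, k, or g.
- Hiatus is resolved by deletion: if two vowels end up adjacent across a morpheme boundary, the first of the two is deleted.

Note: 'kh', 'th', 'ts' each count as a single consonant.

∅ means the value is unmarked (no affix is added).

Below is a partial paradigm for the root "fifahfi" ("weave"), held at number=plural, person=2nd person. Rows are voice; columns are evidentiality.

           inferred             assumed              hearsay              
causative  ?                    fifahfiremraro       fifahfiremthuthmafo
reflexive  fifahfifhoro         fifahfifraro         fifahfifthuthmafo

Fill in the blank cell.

fifahfiremhoro

Attach voice causative -rem → fifahfirem.
Attach evidentiality inferred -ho → fifahfiremho.
Attach number plural -ro (after vowel 'o') → fifahfiremhoro.
Attach person 2nd person -o → fifahfiremhoroo.
Nasal assimilation: no change.
Apply vowel deletion: fifahfiremhoroo → fifahfiremhoro.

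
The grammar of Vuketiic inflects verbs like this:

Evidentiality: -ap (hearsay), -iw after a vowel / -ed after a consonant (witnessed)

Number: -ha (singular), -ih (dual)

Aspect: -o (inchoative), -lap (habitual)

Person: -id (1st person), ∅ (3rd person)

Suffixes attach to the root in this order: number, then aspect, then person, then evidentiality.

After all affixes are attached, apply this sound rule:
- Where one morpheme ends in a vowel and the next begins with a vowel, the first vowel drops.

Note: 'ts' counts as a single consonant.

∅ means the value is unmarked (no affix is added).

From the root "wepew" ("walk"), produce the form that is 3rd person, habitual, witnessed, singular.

wepewhalaped

Attach number singular -ha → wepewha.
Attach aspect habitual -lap → wepewhalap.
person = 3rd person: zero marking, form stays wepewhalap.
Attach evidentiality witnessed -ed (after consonant 'p') → wepewhalaped.
Vowel deletion: no change.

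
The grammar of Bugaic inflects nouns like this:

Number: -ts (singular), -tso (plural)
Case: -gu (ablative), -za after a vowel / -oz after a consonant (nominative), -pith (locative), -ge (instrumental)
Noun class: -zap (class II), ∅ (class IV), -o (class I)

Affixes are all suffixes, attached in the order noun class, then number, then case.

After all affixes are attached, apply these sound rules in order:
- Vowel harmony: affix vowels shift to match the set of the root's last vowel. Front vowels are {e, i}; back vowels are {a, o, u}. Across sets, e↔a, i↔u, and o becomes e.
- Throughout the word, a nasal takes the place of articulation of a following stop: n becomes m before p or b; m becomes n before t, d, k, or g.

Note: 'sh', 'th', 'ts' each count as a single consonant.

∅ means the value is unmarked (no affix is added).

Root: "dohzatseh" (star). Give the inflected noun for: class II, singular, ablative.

Attach noun class class II -zap → dohzatsehzap.
Attach number singular -ts → dohzatsehzapts.
Attach case ablative -gu → dohzatsehzaptsgu.
Apply vowel harmony: dohzatsehzaptsgu → dohzatsehzeptsgi.
Nasal assimilation: no change.

dohzatsehzeptsgi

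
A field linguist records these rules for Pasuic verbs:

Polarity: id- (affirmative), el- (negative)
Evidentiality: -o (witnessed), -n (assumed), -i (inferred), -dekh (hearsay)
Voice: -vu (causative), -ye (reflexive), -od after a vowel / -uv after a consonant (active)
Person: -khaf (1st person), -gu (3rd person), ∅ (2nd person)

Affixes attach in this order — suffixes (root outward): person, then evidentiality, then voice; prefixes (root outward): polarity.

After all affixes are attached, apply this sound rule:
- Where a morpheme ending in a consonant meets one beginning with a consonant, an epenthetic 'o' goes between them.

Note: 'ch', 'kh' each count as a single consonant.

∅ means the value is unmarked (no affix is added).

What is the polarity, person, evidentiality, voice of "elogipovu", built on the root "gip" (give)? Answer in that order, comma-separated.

negative, 2nd person, witnessed, causative

Segment: el-gip-o-vu.
polarity: el- → negative.
person: ∅ → 2nd person.
evidentiality: -o → witnessed.
voice: -vu → causative.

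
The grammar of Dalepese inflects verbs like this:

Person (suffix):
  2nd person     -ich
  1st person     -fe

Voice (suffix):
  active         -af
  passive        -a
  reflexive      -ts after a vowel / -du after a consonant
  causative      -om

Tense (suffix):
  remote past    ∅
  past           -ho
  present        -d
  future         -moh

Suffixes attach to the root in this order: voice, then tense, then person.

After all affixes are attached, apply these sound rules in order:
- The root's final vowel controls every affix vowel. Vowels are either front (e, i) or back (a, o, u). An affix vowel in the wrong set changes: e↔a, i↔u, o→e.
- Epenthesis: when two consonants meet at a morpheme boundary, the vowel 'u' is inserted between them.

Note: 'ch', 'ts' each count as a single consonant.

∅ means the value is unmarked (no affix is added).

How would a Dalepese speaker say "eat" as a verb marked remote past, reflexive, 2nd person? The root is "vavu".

vavutsuch

Attach voice reflexive -ts (after vowel 'u') → vavuts.
tense = remote past: zero marking, form stays vavuts.
Attach person 2nd person -ich → vavutsich.
Apply vowel harmony: vavutsich → vavutsuch.
Epenthesis: no change.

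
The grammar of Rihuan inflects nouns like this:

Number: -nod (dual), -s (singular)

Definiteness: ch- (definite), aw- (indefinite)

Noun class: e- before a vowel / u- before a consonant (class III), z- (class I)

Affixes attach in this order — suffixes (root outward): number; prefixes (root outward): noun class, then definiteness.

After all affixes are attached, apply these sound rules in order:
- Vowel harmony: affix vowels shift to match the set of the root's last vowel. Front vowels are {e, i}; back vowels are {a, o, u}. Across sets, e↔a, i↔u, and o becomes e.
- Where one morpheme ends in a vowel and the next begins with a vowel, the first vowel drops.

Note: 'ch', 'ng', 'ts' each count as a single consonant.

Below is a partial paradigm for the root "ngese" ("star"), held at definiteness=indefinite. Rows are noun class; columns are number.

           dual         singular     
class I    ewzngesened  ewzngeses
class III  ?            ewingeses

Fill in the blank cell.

ewingesened

Attach number dual -nod → ngesenod.
Attach noun class class III u- (before consonant 'ng') → ungesenod.
Attach definiteness indefinite aw- → awungesenod.
Apply vowel harmony: awungesenod → ewingesened.
Vowel deletion: no change.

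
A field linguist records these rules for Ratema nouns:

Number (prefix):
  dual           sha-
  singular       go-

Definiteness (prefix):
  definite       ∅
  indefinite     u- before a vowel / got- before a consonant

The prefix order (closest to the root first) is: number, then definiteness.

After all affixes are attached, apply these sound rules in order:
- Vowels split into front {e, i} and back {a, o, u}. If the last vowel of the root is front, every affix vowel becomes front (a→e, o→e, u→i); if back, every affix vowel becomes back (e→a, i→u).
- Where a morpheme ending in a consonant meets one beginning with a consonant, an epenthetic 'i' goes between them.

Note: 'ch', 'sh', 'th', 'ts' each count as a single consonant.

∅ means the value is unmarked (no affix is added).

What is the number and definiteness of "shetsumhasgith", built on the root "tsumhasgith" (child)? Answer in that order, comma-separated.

Segment: sha-tsumhasgith.
number: sha- → dual.
definiteness: ∅ → definite.

dual, definite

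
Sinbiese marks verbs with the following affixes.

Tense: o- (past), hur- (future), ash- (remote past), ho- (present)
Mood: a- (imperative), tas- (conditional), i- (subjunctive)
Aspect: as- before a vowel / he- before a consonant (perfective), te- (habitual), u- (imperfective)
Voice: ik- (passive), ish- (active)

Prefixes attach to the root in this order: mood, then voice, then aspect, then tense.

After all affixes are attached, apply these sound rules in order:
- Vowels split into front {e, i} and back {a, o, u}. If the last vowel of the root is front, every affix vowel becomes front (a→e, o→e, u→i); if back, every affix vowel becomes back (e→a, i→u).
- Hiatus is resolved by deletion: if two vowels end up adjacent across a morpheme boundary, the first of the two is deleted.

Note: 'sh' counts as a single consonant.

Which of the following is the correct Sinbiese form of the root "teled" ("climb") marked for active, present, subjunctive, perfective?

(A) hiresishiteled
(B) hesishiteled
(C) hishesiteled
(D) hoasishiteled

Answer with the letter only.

Attach mood subjunctive i- → iteled.
Attach voice active ish- → ishiteled.
Attach aspect perfective as- (before vowel 'i') → asishiteled.
Attach tense present ho- → hoasishiteled.
Apply vowel harmony: hoasishiteled → heesishiteled.
Apply vowel deletion: heesishiteled → hesishiteled.
So the correct form is hesishiteled, option (B).
(C) hishesiteled is wrong: it has the affixes in the wrong order.
(A) hiresishiteled is wrong: it uses future instead of present for tense.
(D) hoasishiteled is wrong: it fails to apply the sound rule(s).

B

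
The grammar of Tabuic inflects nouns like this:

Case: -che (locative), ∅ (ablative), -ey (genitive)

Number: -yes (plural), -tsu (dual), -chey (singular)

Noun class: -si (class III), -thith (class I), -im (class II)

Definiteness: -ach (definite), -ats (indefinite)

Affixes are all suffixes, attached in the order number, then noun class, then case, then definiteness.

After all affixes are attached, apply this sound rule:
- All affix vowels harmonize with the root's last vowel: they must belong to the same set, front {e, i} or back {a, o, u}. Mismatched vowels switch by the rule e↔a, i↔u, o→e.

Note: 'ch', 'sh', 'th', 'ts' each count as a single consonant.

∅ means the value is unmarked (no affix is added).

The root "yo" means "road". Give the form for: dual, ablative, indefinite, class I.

yotsuthuthats

Attach number dual -tsu → yotsu.
Attach noun class class I -thith → yotsuthith.
case = ablative: zero marking, form stays yotsuthith.
Attach definiteness indefinite -ats → yotsuthithats.
Apply vowel harmony: yotsuthithats → yotsuthuthats.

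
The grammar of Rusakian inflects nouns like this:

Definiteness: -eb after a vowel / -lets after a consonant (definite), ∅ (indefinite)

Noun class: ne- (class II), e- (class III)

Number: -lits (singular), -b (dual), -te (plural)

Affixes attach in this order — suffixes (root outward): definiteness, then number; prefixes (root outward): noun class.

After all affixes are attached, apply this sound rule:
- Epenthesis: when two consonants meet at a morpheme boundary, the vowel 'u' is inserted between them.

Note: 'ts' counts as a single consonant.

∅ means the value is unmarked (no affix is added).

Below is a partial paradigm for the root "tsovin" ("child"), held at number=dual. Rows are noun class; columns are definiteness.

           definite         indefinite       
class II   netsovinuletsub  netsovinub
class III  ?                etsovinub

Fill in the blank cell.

Attach definiteness definite -lets (after consonant 'n') → tsovinlets.
Attach number dual -b → tsovinletsb.
Attach noun class class III e- → etsovinletsb.
Apply epenthesis: etsovinletsb → etsovinuletsub.

etsovinuletsub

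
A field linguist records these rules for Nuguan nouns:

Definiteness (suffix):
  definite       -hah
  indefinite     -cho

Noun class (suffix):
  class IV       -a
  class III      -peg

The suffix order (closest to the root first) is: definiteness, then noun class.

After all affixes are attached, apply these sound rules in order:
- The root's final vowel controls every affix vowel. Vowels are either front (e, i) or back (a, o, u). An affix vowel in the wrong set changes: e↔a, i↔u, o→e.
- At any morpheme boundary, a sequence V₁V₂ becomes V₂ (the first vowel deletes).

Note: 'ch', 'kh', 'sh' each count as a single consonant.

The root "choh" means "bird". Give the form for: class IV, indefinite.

chohcha

Attach definiteness indefinite -cho → chohcho.
Attach noun class class IV -a → chohchoa.
Vowel harmony: no change.
Apply vowel deletion: chohchoa → chohcha.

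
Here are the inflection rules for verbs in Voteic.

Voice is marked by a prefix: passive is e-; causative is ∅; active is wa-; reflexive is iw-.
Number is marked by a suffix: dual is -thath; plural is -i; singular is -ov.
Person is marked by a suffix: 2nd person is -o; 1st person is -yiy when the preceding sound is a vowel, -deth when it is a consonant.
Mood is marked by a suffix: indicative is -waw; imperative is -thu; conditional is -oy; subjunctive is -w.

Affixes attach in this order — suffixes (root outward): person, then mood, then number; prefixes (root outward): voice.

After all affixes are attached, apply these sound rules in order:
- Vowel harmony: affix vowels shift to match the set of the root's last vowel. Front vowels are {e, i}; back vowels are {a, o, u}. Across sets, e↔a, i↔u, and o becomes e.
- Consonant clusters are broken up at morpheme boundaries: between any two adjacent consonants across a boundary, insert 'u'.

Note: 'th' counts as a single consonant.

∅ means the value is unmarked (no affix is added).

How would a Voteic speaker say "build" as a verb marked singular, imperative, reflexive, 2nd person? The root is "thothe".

Attach person 2nd person -o → thotheo.
Attach voice reflexive iw- → iwthotheo.
Attach mood imperative -thu → iwthotheothu.
Attach number singular -ov → iwthotheothuov.
Apply vowel harmony: iwthotheothuov → iwthotheethiev.
Apply epenthesis: iwthotheethiev → iwuthotheethiev.

iwuthotheethiev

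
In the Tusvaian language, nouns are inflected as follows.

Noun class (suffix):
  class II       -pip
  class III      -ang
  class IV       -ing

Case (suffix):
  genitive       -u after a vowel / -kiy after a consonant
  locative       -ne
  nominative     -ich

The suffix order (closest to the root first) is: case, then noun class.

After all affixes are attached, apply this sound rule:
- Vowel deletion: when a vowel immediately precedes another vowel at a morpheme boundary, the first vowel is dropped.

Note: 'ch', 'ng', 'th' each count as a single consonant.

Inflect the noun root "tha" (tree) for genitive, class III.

Attach case genitive -u (after vowel 'a') → thau.
Attach noun class class III -ang → thauang.
Apply vowel deletion: thauang → thang.

thang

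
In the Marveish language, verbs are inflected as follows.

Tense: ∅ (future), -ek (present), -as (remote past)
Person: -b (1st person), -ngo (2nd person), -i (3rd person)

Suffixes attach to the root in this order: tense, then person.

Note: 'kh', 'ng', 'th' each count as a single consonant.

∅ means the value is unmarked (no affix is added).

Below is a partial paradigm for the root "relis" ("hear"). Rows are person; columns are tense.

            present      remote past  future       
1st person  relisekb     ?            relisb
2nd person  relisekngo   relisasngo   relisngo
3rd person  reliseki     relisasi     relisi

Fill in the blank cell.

relisasb

Attach tense remote past -as → relisas.
Attach person 1st person -b → relisasb.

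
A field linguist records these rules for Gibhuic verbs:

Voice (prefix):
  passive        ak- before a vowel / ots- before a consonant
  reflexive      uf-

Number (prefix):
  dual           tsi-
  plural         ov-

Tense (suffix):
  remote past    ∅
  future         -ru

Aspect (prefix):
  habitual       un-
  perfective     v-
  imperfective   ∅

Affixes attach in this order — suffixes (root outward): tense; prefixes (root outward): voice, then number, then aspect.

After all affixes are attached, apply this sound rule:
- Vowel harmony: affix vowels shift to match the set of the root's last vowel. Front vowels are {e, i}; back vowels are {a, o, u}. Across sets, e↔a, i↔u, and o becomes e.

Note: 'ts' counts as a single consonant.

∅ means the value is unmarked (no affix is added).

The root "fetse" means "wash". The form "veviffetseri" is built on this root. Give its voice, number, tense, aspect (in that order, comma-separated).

Segment: v-ov-uf-fetse-ru.
voice: uf- → reflexive.
number: ov- → plural.
tense: -ru → future.
aspect: v- → perfective.

reflexive, plural, future, perfective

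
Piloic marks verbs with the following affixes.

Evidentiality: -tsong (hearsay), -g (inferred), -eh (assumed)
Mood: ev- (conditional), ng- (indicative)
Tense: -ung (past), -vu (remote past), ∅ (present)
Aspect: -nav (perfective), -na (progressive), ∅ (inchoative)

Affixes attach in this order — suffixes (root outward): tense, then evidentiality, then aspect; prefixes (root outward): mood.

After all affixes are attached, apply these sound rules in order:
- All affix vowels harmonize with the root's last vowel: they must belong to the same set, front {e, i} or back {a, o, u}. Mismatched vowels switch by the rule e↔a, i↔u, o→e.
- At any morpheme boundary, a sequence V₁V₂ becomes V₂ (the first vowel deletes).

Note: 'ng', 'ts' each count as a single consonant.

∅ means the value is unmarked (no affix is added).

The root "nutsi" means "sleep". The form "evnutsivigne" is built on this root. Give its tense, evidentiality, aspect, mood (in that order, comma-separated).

remote past, inferred, progressive, conditional

Segment: ev-nutsi-vu-g-na.
tense: -vu → remote past.
evidentiality: -g → inferred.
aspect: -na → progressive.
mood: ev- → conditional.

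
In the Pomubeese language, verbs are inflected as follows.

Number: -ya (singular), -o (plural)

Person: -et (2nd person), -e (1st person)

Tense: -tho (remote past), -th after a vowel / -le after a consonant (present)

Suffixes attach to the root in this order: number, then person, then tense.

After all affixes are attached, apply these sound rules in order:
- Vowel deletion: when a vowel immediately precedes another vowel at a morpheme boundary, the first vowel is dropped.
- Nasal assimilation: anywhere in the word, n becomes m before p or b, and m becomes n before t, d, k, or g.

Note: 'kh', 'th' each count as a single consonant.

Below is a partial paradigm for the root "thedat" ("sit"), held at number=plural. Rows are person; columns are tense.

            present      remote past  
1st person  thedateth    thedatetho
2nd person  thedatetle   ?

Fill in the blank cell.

Attach number plural -o → thedato.
Attach person 2nd person -et → thedatoet.
Attach tense remote past -tho → thedatoettho.
Apply vowel deletion: thedatoettho → thedatettho.
Nasal assimilation: no change.

thedatettho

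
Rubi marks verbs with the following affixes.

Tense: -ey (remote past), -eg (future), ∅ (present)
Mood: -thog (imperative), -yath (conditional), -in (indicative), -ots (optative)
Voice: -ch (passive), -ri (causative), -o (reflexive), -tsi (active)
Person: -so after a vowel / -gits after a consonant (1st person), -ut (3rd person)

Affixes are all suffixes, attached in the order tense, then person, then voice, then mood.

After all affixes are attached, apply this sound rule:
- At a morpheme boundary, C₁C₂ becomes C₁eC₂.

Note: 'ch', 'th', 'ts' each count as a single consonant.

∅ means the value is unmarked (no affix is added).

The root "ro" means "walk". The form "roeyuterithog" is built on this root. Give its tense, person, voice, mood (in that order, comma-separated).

Segment: ro-ey-ut-ri-thog.
tense: -ey → remote past.
person: -ut → 3rd person.
voice: -ri → causative.
mood: -thog → imperative.

remote past, 3rd person, causative, imperative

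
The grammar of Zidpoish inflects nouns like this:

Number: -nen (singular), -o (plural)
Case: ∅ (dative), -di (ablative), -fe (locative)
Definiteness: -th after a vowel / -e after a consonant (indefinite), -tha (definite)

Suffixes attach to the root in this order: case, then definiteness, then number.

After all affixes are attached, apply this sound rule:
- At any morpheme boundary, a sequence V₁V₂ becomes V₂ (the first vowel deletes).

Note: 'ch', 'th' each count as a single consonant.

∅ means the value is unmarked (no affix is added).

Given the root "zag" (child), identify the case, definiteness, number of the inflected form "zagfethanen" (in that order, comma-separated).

Segment: zag-fe-tha-nen.
case: -fe → locative.
definiteness: -tha → definite.
number: -nen → singular.

locative, definite, singular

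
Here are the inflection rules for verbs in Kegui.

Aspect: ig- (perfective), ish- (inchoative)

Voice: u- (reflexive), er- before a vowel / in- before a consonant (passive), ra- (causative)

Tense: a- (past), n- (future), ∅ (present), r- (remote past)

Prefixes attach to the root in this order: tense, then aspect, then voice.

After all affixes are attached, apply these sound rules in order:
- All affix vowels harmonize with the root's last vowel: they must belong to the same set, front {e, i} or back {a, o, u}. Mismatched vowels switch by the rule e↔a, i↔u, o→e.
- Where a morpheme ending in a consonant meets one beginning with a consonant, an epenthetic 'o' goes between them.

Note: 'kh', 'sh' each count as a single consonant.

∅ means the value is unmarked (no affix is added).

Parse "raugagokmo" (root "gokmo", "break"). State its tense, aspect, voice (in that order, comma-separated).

Segment: ra-ig-a-gokmo.
tense: a- → past.
aspect: ig- → perfective.
voice: ra- → causative.

past, perfective, causative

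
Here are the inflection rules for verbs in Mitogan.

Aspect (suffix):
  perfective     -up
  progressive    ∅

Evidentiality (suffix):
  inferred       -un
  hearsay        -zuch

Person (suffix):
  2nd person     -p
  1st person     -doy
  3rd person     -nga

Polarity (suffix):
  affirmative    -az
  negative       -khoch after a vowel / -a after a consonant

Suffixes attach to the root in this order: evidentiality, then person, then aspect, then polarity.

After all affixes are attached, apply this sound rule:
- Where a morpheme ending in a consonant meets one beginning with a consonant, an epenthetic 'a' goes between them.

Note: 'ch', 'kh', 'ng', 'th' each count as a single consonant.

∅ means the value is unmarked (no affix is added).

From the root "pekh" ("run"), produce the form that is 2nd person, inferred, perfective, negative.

pekhunapupa

Attach evidentiality inferred -un → pekhun.
Attach person 2nd person -p → pekhunp.
Attach aspect perfective -up → pekhunpup.
Attach polarity negative -a (after consonant 'p') → pekhunpupa.
Apply epenthesis: pekhunpupa → pekhunapupa.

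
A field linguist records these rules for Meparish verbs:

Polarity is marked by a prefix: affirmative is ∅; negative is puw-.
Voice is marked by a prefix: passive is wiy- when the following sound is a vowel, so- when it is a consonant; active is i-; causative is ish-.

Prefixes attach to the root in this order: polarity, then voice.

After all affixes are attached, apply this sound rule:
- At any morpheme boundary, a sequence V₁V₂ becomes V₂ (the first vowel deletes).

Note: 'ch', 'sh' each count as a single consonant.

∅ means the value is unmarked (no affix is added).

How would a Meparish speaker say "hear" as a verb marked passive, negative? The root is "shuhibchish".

Attach polarity negative puw- → puwshuhibchish.
Attach voice passive so- (before consonant 'p') → sopuwshuhibchish.
Vowel deletion: no change.

sopuwshuhibchish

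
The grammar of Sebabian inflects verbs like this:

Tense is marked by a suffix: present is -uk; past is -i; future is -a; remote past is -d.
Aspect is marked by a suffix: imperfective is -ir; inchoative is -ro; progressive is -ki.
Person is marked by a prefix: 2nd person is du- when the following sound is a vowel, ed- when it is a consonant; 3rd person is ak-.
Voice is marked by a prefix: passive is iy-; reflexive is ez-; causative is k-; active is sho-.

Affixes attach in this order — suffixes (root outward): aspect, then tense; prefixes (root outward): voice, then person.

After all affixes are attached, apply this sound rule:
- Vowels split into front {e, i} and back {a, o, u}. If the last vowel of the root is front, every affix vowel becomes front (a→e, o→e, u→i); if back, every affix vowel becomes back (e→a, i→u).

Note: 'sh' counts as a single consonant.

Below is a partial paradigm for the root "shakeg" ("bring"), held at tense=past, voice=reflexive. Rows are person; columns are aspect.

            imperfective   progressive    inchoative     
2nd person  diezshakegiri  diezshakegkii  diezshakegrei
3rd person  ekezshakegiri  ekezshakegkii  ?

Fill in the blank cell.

Attach aspect inchoative -ro → shakegro.
Attach tense past -i → shakegroi.
Attach voice reflexive ez- → ezshakegroi.
Attach person 3rd person ak- → akezshakegroi.
Apply vowel harmony: akezshakegroi → ekezshakegrei.

ekezshakegrei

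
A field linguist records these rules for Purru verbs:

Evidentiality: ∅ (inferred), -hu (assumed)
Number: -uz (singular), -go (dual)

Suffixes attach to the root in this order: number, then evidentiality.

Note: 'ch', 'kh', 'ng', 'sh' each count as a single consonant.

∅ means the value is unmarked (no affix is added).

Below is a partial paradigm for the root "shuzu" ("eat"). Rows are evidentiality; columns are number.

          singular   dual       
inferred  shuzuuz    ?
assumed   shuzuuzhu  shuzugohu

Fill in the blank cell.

shuzugo

Attach number dual -go → shuzugo.
evidentiality = inferred: zero marking, form stays shuzugo.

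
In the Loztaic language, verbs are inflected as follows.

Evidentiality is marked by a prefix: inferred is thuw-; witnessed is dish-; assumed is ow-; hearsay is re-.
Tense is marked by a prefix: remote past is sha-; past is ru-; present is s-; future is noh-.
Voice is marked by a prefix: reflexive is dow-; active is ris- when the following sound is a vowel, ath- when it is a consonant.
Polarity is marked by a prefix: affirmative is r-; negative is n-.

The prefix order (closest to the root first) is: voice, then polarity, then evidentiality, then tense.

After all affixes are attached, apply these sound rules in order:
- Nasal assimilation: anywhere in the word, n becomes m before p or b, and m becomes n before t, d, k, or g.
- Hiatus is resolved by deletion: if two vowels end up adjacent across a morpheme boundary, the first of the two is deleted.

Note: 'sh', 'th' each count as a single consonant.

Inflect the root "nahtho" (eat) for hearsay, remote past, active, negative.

sharenathnahtho

Attach voice active ath- (before consonant 'n') → athnahtho.
Attach polarity negative n- → nathnahtho.
Attach evidentiality hearsay re- → renathnahtho.
Attach tense remote past sha- → sharenathnahtho.
Nasal assimilation: no change.
Vowel deletion: no change.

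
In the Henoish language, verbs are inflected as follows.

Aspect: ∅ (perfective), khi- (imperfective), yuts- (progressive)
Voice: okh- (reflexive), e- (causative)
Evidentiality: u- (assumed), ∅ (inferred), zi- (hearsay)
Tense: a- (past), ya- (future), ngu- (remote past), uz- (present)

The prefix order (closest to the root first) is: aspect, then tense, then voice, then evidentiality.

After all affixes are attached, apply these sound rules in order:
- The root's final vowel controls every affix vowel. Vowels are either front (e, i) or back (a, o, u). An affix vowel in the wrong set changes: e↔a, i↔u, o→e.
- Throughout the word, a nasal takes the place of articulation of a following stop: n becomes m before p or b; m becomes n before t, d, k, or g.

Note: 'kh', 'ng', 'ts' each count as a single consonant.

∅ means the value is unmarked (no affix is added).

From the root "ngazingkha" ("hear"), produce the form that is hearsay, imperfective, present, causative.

zuauzkhungazingkha

Attach aspect imperfective khi- → khingazingkha.
Attach tense present uz- → uzkhingazingkha.
Attach voice causative e- → euzkhingazingkha.
Attach evidentiality hearsay zi- → zieuzkhingazingkha.
Apply vowel harmony: zieuzkhingazingkha → zuauzkhungazingkha.
Nasal assimilation: no change.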